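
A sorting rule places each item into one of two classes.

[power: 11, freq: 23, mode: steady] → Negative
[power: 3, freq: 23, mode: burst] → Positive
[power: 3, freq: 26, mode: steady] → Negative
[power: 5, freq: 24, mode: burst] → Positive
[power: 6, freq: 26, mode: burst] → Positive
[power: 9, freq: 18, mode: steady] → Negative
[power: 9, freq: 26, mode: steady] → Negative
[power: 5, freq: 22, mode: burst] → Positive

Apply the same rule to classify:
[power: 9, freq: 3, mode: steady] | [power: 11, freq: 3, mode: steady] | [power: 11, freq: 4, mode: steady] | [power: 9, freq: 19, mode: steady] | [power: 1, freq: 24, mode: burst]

The simplest hypothesis consistent with all the labels is: mode is burst.
[power: 9, freq: 3, mode: steady] — mode is steady, hence Negative.
[power: 11, freq: 3, mode: steady] — mode is steady, hence Negative.
[power: 11, freq: 4, mode: steady] — mode is steady, hence Negative.
[power: 9, freq: 19, mode: steady] — mode is steady, hence Negative.
[power: 1, freq: 24, mode: burst] — mode is burst, hence Positive.

Negative, Negative, Negative, Negative, Positive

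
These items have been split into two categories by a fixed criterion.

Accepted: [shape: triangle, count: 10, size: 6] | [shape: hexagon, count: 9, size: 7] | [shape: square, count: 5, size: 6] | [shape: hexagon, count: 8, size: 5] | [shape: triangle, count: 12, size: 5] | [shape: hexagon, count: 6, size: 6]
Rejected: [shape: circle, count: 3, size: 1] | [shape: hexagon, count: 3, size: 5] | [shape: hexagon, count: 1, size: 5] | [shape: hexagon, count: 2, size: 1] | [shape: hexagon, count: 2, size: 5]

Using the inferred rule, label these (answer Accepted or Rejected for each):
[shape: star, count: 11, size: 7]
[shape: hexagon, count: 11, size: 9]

Accepted, Accepted

Every 'Accepted' example satisfies: count ≥ 5. None of the 'Rejected' examples do.
[shape: star, count: 11, size: 7] → count = 11 → Accepted.
[shape: hexagon, count: 11, size: 9] → count = 11 → Accepted.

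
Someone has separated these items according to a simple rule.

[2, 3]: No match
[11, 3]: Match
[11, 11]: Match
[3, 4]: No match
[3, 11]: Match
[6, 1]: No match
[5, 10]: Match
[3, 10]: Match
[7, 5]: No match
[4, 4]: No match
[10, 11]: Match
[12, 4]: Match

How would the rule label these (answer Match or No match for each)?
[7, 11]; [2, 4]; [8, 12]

Match, No match, Match

All 'Match' examples share one property — sum ≥ 13 — and every 'No match' example lacks it.
[7, 11] — 7+11 = 18, hence Match. [2, 4] — 2+4 = 6, hence No match. [8, 12] — 8+12 = 20, hence Match.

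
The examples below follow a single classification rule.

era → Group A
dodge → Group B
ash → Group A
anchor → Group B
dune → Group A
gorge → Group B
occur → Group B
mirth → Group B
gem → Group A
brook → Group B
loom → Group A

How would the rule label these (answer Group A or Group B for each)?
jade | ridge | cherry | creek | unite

Group A, Group B, Group B, Group B, Group B

A rule that fits every label: length ≤ 4 — true of each 'Group A' example, false of each 'Group B' one.
jade: length 4, matches → Group A. ridge: length 5, lacks this property → Group B. cherry: length 6, lacks this property → Group B. creek: length 5, lacks this property → Group B. unite: length 5, lacks this property → Group B.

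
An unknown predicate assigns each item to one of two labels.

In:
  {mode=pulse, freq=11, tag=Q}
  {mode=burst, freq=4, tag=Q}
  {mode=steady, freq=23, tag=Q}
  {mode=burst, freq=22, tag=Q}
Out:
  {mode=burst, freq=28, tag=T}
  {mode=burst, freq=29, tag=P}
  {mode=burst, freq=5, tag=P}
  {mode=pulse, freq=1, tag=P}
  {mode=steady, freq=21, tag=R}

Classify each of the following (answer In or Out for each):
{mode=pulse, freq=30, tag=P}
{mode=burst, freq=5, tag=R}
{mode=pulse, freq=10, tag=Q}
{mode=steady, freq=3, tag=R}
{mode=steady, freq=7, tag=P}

Out, Out, In, Out, Out

Every 'In' example satisfies: tag is Q. None of the 'Out' examples do.
{mode=pulse, freq=30, tag=P}: tag is P — does not fit, so Out. {mode=burst, freq=5, tag=R}: tag is R — does not fit, so Out. {mode=pulse, freq=10, tag=Q}: tag is Q — has this property, so In. {mode=steady, freq=3, tag=R}: tag is R — does not fit, so Out. {mode=steady, freq=7, tag=P}: tag is P — does not fit, so Out.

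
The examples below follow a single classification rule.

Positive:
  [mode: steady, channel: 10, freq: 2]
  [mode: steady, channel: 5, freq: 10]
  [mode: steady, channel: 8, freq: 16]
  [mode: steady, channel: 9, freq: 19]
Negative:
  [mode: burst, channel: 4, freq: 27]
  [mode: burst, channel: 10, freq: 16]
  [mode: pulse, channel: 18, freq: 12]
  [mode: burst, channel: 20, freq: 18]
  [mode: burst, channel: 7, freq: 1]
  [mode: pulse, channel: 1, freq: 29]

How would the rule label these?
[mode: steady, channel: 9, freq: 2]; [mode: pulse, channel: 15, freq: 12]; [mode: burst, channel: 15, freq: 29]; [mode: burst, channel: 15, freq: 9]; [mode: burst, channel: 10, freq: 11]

Positive, Negative, Negative, Negative, Negative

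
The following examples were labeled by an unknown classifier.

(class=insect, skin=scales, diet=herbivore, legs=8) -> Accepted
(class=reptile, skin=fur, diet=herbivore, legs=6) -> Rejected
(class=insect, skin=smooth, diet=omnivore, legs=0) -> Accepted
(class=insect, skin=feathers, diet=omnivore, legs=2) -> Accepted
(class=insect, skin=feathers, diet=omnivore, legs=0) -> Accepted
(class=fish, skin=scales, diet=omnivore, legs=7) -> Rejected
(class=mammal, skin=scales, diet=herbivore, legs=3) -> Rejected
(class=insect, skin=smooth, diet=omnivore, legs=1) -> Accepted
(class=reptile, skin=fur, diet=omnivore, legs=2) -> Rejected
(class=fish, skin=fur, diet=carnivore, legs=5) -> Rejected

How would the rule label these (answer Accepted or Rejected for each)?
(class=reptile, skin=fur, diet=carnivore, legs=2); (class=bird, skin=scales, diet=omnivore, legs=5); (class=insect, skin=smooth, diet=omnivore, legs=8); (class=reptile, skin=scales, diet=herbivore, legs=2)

A rule that fits every label: class is insect — true of each 'Accepted' example, false of each 'Rejected' one.
(class=reptile, skin=fur, diet=carnivore, legs=2) → class is reptile → Rejected.
(class=bird, skin=scales, diet=omnivore, legs=5) → class is bird → Rejected.
(class=insect, skin=smooth, diet=omnivore, legs=8) → class is insect → Accepted.
(class=reptile, skin=scales, diet=herbivore, legs=2) → class is reptile → Rejected.

Rejected, Rejected, Accepted, Rejected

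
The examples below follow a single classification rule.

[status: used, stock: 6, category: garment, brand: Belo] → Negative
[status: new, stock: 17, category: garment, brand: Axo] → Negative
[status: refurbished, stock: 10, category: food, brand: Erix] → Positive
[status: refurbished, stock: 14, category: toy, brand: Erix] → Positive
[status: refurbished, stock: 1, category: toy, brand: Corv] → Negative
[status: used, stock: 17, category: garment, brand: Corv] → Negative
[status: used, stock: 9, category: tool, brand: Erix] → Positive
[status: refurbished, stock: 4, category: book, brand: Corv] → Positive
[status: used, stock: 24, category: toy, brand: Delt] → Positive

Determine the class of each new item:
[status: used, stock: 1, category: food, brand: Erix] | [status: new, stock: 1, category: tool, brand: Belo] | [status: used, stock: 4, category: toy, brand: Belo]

Negative, Negative, Positive

The classifier is using: category is not garment AND stock ≥ 4.
[status: used, stock: 1, category: food, brand: Erix]: category is food, stock = 1 — fails this test, so Negative.
[status: new, stock: 1, category: tool, brand: Belo]: category is tool, stock = 1 — fails this test, so Negative.
[status: used, stock: 4, category: toy, brand: Belo]: category is toy, stock = 4 — checks out, so Positive.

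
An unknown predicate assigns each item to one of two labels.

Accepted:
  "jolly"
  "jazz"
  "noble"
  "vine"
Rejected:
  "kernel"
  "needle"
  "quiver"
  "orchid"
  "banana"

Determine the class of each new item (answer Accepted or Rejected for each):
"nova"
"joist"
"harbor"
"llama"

Accepted, Accepted, Rejected, Accepted

Rule: length ≤ 5. This holds for each 'Accepted' example and fails for each 'Rejected' one.
"nova" → length 4 → Accepted. "joist" → length 5 → Accepted. "harbor" → length 6 → Rejected. "llama" → length 5 → Accepted.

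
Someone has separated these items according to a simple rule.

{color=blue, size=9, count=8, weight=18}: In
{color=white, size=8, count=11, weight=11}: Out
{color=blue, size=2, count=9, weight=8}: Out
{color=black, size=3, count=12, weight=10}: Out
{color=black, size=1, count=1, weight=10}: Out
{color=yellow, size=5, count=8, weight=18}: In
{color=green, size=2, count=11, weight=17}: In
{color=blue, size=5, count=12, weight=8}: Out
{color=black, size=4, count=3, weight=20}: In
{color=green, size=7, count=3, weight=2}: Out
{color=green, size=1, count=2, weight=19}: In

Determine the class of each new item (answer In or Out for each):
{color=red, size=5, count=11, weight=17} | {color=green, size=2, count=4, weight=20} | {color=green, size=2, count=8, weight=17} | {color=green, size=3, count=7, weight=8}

In, In, In, Out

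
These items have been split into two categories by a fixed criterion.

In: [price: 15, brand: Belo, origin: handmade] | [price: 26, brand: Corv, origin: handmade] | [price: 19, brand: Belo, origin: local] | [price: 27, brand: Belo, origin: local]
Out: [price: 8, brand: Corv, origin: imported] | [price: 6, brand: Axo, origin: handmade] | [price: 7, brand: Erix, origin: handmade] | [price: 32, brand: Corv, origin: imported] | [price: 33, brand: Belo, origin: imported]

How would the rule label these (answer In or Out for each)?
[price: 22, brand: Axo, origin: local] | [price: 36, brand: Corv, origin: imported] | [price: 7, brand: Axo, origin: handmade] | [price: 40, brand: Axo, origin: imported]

In, Out, Out, Out

One predicate separates the groups cleanly: price ≥ 15 AND price ≤ 27.
[price: 22, brand: Axo, origin: local] → price = 22 → In.
[price: 36, brand: Corv, origin: imported] → price = 36 → Out.
[price: 7, brand: Axo, origin: handmade] → price = 7 → Out.
[price: 40, brand: Axo, origin: imported] → price = 40 → Out.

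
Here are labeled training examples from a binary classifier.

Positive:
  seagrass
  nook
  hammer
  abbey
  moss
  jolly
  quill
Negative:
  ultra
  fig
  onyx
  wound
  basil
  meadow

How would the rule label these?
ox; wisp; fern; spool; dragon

Negative, Negative, Negative, Positive, Negative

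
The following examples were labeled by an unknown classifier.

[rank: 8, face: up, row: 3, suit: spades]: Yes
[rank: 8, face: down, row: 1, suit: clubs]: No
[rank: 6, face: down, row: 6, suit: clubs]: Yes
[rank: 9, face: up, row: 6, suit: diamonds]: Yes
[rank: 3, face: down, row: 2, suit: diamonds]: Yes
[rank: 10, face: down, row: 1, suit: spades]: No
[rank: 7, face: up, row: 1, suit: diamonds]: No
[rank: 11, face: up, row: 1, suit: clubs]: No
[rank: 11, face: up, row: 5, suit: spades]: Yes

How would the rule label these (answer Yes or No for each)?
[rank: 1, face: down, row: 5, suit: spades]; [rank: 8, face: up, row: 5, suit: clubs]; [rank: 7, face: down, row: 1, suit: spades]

All 'Yes' examples share one property — row ≥ 2 — and every 'No' example lacks it.

Yes, Yes, No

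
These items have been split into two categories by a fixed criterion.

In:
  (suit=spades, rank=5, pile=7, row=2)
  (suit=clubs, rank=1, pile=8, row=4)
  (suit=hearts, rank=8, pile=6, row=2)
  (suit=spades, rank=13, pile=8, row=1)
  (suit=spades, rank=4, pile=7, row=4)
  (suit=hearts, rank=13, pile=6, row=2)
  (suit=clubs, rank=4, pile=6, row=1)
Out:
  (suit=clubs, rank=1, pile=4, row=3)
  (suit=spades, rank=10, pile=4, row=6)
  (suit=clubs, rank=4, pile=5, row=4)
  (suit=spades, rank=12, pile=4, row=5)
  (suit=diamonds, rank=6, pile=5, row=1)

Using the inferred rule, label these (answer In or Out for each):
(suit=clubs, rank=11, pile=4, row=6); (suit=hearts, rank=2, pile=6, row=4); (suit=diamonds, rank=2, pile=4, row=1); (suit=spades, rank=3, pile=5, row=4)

Out, In, Out, Out

'In' ⟺ pile ≥ 6.
(suit=clubs, rank=11, pile=4, row=6): pile = 4 — does not fit, so Out. (suit=hearts, rank=2, pile=6, row=4): pile = 6 — meets the rule, so In. (suit=diamonds, rank=2, pile=4, row=1): pile = 4 — does not fit, so Out. (suit=spades, rank=3, pile=5, row=4): pile = 5 — does not fit, so Out.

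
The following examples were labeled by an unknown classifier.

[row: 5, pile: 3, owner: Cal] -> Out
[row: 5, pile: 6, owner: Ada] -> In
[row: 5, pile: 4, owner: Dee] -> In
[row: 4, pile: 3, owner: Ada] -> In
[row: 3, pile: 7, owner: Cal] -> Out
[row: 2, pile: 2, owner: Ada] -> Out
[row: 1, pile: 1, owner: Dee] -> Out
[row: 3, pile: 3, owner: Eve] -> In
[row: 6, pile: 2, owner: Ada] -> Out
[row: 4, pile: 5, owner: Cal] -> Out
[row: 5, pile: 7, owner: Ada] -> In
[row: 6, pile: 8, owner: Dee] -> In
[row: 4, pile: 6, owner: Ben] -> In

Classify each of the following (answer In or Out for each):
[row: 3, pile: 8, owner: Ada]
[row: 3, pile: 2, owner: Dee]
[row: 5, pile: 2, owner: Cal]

The classifier is using: owner is not Cal AND pile ≥ 3.

In, Out, Out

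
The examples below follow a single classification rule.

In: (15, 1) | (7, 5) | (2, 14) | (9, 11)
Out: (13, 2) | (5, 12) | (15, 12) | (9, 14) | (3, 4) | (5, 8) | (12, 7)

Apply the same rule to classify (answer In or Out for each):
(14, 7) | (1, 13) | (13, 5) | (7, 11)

The rule appears to be: sum is even.

Out, In, In, In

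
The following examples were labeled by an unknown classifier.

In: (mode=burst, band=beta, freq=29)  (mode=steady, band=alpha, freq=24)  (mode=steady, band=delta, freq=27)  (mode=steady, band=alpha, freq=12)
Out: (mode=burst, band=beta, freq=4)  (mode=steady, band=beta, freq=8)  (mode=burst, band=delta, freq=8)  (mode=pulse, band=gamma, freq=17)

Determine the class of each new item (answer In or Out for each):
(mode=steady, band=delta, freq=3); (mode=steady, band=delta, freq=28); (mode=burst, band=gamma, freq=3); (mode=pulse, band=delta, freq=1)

A rule that fits every label: band is alpha OR freq ≥ 24 — true of each 'In' example, false of each 'Out' one.
(mode=steady, band=delta, freq=3): band is delta, freq = 3, doesn't match → Out.
(mode=steady, band=delta, freq=28): band is delta, freq = 28, meets the rule → In.
(mode=burst, band=gamma, freq=3): band is gamma, freq = 3, doesn't match → Out.
(mode=pulse, band=delta, freq=1): band is delta, freq = 1, doesn't match → Out.

Out, In, Out, Out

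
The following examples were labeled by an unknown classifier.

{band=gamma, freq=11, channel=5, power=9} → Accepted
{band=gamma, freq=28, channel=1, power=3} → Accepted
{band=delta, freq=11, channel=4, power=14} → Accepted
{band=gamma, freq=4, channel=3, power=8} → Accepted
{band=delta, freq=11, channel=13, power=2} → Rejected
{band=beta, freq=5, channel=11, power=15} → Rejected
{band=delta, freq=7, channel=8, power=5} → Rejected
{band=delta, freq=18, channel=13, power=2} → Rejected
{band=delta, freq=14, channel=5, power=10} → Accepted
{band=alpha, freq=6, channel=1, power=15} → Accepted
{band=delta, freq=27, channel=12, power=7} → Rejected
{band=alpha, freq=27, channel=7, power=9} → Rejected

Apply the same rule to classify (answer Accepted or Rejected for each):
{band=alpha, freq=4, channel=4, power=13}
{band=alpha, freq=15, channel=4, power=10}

Accepted, Accepted

'Accepted' ⟺ channel ≤ 5.
{band=alpha, freq=4, channel=4, power=13}: channel = 4 — satisfies this, so Accepted.
{band=alpha, freq=15, channel=4, power=10}: channel = 4 — satisfies this, so Accepted.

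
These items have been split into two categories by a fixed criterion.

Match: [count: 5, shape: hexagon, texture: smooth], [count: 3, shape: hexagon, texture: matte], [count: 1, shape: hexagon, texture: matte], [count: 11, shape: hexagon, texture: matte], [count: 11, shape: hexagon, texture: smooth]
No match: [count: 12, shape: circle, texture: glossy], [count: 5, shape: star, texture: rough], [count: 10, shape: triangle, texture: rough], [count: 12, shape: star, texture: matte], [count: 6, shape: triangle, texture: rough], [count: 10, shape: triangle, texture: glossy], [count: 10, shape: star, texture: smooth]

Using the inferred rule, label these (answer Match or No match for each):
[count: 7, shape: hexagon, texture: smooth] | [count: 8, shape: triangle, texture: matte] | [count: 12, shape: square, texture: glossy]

Looking at the examples, the only property every 'Match' case has and every 'No match' case lacks is: shape is hexagon.

Match, No match, No match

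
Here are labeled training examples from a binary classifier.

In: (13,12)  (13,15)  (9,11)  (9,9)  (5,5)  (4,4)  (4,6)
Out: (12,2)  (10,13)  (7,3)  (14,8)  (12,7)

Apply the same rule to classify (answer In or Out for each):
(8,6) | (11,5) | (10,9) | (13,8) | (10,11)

The distinguishing property — |first − second| ≤ 2 — holds for all the 'In' cases and none of the 'Out' cases.
(8,6): In (|8−6| = 2). (11,5): Out (|11−5| = 6). (10,9): In (|10−9| = 1). (13,8): Out (|13−8| = 5). (10,11): In (|10−11| = 1).

In, Out, In, Out, In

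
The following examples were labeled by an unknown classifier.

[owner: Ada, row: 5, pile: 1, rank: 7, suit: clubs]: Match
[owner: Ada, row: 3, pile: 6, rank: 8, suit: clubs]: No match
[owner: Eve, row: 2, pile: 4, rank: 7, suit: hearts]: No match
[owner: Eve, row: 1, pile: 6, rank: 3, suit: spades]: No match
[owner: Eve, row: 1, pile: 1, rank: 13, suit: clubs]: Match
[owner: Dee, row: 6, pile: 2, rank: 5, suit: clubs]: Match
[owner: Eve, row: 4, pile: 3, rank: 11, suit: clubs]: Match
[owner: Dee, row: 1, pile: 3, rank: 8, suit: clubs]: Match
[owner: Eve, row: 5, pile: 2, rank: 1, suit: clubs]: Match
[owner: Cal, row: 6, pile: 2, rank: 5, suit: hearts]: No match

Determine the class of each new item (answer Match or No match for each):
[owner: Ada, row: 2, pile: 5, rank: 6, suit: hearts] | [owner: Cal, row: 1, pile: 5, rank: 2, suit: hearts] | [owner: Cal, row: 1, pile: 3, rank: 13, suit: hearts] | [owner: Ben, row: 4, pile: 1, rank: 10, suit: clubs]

One predicate separates the groups cleanly: suit is clubs AND pile ≤ 3.

No match, No match, No match, Match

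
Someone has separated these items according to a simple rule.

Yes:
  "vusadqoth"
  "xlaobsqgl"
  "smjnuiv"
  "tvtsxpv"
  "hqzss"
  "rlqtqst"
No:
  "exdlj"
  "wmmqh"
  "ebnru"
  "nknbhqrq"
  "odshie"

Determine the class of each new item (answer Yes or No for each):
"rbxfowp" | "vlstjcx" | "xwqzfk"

The simplest hypothesis consistent with all the labels is: odd length AND contains 's'.
"rbxfowp" → length 7, no 's' → No.
"vlstjcx" → length 7, has 's' → Yes.
"xwqzfk" → length 6, no 's' → No.

No, Yes, No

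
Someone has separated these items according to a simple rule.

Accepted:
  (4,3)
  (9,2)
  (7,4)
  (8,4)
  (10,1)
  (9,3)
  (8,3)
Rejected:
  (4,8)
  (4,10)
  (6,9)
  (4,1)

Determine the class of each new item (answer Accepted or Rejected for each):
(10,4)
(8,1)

The common property of the 'Accepted' items is: first > second AND sum ≥ 7. No 'Rejected' item has it.
(10,4) — 10 > 4, 10+4 = 14, hence Accepted. (8,1) — 8 > 1, 8+1 = 9, hence Accepted.

Accepted, Accepted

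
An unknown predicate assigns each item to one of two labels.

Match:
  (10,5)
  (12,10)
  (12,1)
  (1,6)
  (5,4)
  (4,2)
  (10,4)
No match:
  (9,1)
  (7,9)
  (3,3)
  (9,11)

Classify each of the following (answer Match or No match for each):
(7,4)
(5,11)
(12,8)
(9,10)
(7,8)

One predicate separates the groups cleanly: product is even.

Match, No match, Match, Match, Match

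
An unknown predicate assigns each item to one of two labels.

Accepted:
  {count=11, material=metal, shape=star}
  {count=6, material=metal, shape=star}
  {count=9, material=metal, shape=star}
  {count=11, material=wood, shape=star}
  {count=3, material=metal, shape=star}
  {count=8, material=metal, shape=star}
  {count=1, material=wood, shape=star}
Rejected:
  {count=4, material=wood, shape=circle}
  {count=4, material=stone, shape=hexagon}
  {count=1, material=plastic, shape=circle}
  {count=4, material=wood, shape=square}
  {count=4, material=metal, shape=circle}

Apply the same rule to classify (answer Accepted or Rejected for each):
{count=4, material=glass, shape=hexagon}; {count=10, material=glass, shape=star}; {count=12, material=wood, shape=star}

Rejected, Accepted, Accepted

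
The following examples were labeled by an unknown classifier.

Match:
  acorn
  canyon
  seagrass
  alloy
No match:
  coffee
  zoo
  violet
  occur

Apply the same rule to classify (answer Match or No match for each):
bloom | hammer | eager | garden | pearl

No match, Match, Match, Match, Match

The classifier is using: contains 'a'.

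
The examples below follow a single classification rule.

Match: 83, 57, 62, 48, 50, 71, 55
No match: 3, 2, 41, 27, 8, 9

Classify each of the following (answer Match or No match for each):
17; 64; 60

No match, Match, Match

The distinguishing property — at least 48 — holds for all the 'Match' cases and none of the 'No match' cases.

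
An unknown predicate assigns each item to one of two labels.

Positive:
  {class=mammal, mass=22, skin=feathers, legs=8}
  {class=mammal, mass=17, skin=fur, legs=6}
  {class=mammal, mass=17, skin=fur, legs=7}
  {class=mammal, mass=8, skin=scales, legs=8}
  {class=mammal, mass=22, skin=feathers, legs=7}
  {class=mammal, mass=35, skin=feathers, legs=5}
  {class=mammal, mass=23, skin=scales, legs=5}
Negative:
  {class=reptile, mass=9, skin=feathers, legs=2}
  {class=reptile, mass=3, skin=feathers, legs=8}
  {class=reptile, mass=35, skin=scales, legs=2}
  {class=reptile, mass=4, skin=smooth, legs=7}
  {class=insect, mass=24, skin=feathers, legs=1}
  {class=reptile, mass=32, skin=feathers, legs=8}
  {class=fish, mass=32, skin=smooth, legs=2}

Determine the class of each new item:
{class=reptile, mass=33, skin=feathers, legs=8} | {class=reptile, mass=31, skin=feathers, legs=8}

Rule: class is mammal. This holds for each 'Positive' example and fails for each 'Negative' one.
{class=reptile, mass=33, skin=feathers, legs=8}: class is reptile — lacks this property, so Negative. {class=reptile, mass=31, skin=feathers, legs=8}: class is reptile — lacks this property, so Negative.

Negative, Negative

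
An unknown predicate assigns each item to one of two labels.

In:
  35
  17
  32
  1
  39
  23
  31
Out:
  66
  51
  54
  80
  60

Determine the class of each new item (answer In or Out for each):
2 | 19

Every 'In' example satisfies: at most 39. None of the 'Out' examples do.
2 — 2 ≤ 39, hence In. 19 — 19 ≤ 39, hence In.

In, In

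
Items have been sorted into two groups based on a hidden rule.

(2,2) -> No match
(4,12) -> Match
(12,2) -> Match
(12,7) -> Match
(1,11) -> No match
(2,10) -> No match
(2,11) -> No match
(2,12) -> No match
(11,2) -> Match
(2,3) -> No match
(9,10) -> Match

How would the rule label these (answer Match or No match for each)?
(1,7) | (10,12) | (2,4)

The simplest hypothesis consistent with all the labels is: first ≥ 3.
(1,7) — first 1, hence No match. (10,12) — first 10, hence Match. (2,4) — first 2, hence No match.

No match, Match, No match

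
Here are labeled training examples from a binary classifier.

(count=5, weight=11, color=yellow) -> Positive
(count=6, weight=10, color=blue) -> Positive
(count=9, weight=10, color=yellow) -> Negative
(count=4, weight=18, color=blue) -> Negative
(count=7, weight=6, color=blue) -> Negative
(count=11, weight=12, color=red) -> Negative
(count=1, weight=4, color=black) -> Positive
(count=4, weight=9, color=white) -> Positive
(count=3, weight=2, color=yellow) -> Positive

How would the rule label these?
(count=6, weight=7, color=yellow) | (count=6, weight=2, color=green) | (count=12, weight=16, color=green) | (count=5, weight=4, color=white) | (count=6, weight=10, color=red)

A rule that fits every label: weight ≤ 11 AND count ≤ 6 — true of each 'Positive' example, false of each 'Negative' one.

Positive, Positive, Negative, Positive, Positive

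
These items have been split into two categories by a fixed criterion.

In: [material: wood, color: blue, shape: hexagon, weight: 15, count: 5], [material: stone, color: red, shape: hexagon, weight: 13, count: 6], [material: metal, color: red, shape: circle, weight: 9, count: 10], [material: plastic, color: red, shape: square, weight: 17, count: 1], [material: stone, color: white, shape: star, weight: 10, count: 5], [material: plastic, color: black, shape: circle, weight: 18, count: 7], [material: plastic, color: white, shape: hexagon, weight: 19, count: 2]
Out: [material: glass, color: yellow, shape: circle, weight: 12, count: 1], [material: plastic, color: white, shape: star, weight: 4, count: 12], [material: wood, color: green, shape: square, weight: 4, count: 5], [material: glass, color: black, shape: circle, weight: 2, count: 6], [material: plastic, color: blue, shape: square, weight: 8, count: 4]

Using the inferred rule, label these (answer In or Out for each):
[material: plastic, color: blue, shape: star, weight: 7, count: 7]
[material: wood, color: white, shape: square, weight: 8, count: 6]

Out, Out

The common property of the 'In' items is: weight ≥ 9 AND weight ≠ 12. No 'Out' item has it.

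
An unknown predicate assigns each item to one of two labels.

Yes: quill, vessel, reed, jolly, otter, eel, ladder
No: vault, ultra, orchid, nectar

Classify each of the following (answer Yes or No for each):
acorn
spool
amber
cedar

No, Yes, No, No

The classifier is using: has a double letter.
acorn — no doubled letter, hence No. spool — 'oo' doubled, hence Yes. amber — no doubled letter, hence No. cedar — no doubled letter, hence No.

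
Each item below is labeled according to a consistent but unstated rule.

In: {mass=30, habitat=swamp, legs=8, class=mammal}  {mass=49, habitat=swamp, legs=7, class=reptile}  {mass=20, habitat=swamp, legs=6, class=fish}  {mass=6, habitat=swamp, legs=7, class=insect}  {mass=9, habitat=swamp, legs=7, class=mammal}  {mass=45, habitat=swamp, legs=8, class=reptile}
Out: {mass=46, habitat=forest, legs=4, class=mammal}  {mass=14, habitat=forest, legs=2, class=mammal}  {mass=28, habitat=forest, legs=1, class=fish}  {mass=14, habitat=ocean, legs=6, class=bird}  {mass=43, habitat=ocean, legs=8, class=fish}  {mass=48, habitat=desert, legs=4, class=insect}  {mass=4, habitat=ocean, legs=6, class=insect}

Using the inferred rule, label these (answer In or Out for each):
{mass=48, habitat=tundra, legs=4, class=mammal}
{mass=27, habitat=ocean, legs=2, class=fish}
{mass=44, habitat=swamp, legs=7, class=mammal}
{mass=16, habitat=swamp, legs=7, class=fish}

Out, Out, In, In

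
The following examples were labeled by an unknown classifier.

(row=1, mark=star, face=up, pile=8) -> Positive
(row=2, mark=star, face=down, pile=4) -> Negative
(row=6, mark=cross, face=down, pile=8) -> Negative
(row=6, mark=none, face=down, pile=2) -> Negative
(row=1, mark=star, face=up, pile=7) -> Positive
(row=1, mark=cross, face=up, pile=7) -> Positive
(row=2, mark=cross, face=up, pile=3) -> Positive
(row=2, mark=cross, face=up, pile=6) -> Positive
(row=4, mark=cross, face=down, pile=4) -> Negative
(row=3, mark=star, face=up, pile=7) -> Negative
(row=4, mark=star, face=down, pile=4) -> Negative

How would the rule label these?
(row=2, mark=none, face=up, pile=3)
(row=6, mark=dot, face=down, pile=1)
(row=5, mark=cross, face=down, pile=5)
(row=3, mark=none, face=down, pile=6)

Positive, Negative, Negative, Negative

The rule appears to be: face is up AND row ≤ 2.
(row=2, mark=none, face=up, pile=3): face is up, row = 2, matches → Positive. (row=6, mark=dot, face=down, pile=1): face is down, row = 6, fails the rule → Negative. (row=5, mark=cross, face=down, pile=5): face is down, row = 5, fails the rule → Negative. (row=3, mark=none, face=down, pile=6): face is down, row = 3, fails the rule → Negative.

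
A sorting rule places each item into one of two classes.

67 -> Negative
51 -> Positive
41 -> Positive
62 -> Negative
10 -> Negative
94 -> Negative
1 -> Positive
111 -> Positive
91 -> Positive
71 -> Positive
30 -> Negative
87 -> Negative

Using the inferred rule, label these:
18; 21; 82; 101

Negative, Positive, Negative, Positive

'Positive' ⟺ ends in digit 1.
18 — last digit 8, hence Negative.
21 — last digit 1, hence Positive.
82 — last digit 2, hence Negative.
101 — last digit 1, hence Positive.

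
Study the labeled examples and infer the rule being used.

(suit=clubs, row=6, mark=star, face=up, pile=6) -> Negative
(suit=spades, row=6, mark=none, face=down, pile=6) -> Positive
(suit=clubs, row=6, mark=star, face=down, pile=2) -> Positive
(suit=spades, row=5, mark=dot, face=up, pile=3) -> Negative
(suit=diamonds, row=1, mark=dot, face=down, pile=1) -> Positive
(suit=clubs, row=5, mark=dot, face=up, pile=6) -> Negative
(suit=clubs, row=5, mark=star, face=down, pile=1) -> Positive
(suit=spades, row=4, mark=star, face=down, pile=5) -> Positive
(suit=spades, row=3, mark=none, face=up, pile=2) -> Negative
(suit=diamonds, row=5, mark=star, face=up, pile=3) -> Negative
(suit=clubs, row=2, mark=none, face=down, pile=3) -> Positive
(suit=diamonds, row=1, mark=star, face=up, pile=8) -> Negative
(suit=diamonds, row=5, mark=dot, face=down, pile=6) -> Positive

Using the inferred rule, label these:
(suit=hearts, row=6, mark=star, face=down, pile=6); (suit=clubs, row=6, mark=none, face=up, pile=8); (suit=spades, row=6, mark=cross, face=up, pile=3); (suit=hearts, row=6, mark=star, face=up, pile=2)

All 'Positive' examples share one property — face is down — and every 'Negative' example lacks it.
Positive: (suit=hearts, row=6, mark=star, face=down, pile=6), since face is down. Negative: (suit=clubs, row=6, mark=none, face=up, pile=8), since face is up. Negative: (suit=spades, row=6, mark=cross, face=up, pile=3), since face is up. Negative: (suit=hearts, row=6, mark=star, face=up, pile=2), since face is up.

Positive, Negative, Negative, Negative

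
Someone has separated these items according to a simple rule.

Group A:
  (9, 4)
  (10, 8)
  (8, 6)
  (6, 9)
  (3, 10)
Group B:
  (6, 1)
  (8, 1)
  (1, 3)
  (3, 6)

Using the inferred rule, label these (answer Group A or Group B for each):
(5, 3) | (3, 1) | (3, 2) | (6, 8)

Group B, Group B, Group B, Group A

All 'Group A' examples share one property — sum ≥ 13 — and every 'Group B' example lacks it.
(5, 3): Group B (5+3 = 8).
(3, 1): Group B (3+1 = 4).
(3, 2): Group B (3+2 = 5).
(6, 8): Group A (6+8 = 14).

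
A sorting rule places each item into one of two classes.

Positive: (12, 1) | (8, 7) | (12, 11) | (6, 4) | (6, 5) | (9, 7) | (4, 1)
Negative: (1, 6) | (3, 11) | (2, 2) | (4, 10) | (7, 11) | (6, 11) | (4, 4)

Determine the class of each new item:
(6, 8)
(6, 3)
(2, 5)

Negative, Positive, Negative

Rule: first > second. This holds for each 'Positive' example and fails for each 'Negative' one.
(6, 8) — 6 < 8, hence Negative. (6, 3) — 6 > 3, hence Positive. (2, 5) — 2 < 5, hence Negative.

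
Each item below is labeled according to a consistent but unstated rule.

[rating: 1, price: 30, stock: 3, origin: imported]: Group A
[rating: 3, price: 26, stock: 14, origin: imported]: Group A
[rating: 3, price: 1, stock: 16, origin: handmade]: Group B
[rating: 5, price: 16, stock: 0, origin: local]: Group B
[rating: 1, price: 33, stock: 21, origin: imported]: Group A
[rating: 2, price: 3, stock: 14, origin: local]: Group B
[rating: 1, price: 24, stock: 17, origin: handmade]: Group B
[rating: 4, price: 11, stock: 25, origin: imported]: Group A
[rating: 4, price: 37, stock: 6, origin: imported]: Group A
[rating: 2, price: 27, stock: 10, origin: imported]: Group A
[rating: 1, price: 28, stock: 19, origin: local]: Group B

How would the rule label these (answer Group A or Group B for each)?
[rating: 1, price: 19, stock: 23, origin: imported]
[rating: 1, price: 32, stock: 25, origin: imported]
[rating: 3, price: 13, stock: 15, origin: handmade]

A rule that fits every label: origin is imported — true of each 'Group A' example, false of each 'Group B' one.
[rating: 1, price: 19, stock: 23, origin: imported]: Group A (origin is imported). [rating: 1, price: 32, stock: 25, origin: imported]: Group A (origin is imported). [rating: 3, price: 13, stock: 15, origin: handmade]: Group B (origin is handmade).

Group A, Group A, Group B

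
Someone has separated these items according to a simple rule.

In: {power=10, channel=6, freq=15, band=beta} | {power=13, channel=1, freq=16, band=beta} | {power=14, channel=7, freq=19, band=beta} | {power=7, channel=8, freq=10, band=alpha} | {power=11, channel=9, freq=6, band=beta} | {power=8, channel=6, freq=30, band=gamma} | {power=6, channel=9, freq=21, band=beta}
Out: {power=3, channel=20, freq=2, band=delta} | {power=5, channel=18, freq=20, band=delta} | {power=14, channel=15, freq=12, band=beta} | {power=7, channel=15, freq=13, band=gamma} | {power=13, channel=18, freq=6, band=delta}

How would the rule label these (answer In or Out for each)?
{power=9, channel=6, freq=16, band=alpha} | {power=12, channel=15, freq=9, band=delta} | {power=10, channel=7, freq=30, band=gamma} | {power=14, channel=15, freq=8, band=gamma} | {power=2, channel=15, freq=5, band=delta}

In, Out, In, Out, Out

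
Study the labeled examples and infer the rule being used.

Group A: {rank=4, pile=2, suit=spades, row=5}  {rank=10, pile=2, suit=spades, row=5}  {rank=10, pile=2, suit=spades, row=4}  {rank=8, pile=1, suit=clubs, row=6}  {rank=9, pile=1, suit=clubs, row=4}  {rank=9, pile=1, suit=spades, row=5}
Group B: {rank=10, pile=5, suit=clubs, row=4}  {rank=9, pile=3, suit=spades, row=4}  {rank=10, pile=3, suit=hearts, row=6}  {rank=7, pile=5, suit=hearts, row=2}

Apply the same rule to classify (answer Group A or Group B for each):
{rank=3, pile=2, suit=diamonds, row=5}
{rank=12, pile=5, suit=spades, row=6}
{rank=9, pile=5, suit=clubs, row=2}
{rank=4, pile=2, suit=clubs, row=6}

Group A, Group B, Group B, Group A

The distinguishing property — pile ≤ 2 — holds for all the 'Group A' cases and none of the 'Group B' cases.
{rank=3, pile=2, suit=diamonds, row=5} — pile = 2, hence Group A. {rank=12, pile=5, suit=spades, row=6} — pile = 5, hence Group B. {rank=9, pile=5, suit=clubs, row=2} — pile = 5, hence Group B. {rank=4, pile=2, suit=clubs, row=6} — pile = 2, hence Group A.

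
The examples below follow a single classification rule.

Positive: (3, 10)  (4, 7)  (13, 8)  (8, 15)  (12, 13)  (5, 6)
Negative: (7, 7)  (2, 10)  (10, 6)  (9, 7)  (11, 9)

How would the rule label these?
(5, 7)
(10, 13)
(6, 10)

Negative, Positive, Negative

The rule appears to be: sum is odd.
(5, 7) → 5+7 = 12 → Negative.
(10, 13) → 10+13 = 23 → Positive.
(6, 10) → 6+10 = 16 → Negative.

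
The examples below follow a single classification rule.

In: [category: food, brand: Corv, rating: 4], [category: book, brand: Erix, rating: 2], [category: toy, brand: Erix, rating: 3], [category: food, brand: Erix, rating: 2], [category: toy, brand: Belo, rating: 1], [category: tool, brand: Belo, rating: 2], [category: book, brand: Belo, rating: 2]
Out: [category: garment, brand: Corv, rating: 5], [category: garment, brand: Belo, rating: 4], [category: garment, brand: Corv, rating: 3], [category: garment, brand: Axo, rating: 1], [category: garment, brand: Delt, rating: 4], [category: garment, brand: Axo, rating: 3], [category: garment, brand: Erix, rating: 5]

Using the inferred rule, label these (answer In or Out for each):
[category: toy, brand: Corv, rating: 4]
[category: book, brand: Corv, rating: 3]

In, In

Looking at the examples, the only property every 'In' case has and every 'Out' case lacks is: category is not garment.
In: [category: toy, brand: Corv, rating: 4], since category is toy.
In: [category: book, brand: Corv, rating: 3], since category is book.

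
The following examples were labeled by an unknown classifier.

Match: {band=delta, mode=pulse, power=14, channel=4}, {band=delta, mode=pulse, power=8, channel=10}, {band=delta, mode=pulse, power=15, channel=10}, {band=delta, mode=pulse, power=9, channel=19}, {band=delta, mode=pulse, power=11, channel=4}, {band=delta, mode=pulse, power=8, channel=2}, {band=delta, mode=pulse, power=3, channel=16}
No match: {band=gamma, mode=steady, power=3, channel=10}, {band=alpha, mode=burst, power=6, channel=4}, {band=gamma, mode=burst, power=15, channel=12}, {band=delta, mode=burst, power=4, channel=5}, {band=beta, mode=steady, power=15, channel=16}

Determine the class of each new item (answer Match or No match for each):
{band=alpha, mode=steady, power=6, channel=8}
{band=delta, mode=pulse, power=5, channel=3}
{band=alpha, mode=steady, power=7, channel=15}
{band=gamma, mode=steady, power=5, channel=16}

No match, Match, No match, No match

Every 'Match' example satisfies: mode is pulse. None of the 'No match' examples do.
{band=alpha, mode=steady, power=6, channel=8} → mode is steady → No match. {band=delta, mode=pulse, power=5, channel=3} → mode is pulse → Match. {band=alpha, mode=steady, power=7, channel=15} → mode is steady → No match. {band=gamma, mode=steady, power=5, channel=16} → mode is steady → No match.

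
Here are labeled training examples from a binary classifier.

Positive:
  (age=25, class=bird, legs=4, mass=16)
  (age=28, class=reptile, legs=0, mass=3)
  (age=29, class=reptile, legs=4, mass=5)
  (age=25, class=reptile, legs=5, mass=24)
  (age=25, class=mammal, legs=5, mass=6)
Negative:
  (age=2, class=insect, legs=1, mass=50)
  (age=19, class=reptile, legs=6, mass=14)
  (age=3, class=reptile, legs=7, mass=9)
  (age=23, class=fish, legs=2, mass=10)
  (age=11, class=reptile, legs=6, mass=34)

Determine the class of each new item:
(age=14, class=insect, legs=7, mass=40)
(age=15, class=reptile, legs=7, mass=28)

Negative, Negative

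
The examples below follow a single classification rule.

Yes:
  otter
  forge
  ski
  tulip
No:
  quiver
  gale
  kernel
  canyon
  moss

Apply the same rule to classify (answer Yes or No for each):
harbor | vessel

No, No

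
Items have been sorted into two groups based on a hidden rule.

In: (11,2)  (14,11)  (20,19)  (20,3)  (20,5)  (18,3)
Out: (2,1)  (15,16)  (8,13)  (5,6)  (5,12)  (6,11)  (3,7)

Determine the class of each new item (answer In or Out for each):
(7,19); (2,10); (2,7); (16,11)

The classifier is using: first > second AND sum ≥ 10.
(7,19) — 7 < 19, 7+19 = 26, hence Out.
(2,10) — 2 < 10, 2+10 = 12, hence Out.
(2,7) — 2 < 7, 2+7 = 9, hence Out.
(16,11) — 16 > 11, 16+11 = 27, hence In.

Out, Out, Out, In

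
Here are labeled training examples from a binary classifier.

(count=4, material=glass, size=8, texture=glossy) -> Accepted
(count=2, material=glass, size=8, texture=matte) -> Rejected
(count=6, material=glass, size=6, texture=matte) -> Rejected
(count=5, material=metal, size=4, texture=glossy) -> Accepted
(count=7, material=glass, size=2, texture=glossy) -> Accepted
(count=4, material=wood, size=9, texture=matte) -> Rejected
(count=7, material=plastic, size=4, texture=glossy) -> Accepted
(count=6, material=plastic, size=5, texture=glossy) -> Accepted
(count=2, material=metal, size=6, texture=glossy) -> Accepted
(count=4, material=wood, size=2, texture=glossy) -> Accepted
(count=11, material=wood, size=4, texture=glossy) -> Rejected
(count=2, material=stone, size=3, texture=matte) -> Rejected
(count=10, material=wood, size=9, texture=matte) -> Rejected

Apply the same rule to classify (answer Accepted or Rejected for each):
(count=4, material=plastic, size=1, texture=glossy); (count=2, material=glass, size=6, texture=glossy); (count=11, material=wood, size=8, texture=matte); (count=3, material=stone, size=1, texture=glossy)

Accepted, Accepted, Rejected, Accepted

The pattern is that an item is 'Accepted' exactly when: texture is glossy AND count ≤ 7.
(count=4, material=plastic, size=1, texture=glossy) — texture is glossy, count = 4, hence Accepted.
(count=2, material=glass, size=6, texture=glossy) — texture is glossy, count = 2, hence Accepted.
(count=11, material=wood, size=8, texture=matte) — texture is matte, count = 11, hence Rejected.
(count=3, material=stone, size=1, texture=glossy) — texture is glossy, count = 3, hence Accepted.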